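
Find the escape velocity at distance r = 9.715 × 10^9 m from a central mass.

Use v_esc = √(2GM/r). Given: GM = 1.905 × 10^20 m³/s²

Escape velocity comes from setting total energy to zero: ½v² − GM/r = 0 ⇒ v_esc = √(2GM / r).
v_esc = √(2 · 1.905e+20 / 9.715e+09) m/s ≈ 1.98e+05 m/s = 198 km/s.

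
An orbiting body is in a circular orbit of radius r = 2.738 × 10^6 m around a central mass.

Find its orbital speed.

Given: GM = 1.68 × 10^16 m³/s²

For a circular orbit, gravity supplies the centripetal force, so v = √(GM / r).
v = √(1.68e+16 / 2.738e+06) m/s ≈ 7.833e+04 m/s = 78.33 km/s.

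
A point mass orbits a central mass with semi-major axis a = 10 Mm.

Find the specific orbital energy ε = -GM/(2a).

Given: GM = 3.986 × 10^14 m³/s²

Convert to SI: a = 10 Mm = 1e+07 m.
ε = −GM / (2a).
ε = −3.986e+14 / (2 · 1e+07) J/kg ≈ -1.993e+07 J/kg = -19.93 MJ/kg.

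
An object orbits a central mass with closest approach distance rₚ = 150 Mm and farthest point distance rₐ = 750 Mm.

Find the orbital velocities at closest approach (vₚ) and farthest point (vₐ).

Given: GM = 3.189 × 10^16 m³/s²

Convert to SI: rₚ = 150 Mm = 1.5e+08 m; rₐ = 750 Mm = 7.5e+08 m.
Use the vis-viva equation v² = GM(2/r − 1/a) with a = (rₚ + rₐ)/2 = (1.5e+08 + 7.5e+08)/2 = 4.5e+08 m.
vₚ = √(GM · (2/rₚ − 1/a)) = √(3.189e+16 · (2/1.5e+08 − 1/4.5e+08)) m/s ≈ 1.882e+04 m/s = 18.82 km/s.
vₐ = √(GM · (2/rₐ − 1/a)) = √(3.189e+16 · (2/7.5e+08 − 1/4.5e+08)) m/s ≈ 3765 m/s = 3.765 km/s.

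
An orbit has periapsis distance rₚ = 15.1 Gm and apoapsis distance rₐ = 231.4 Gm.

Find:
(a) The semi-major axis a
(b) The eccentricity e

Convert to SI: rₚ = 15.1 Gm = 1.51e+10 m; rₐ = 231.4 Gm = 2.314e+11 m.
(a) a = (rₚ + rₐ) / 2 = (1.51e+10 + 2.314e+11) / 2 ≈ 1.232e+11 m = 123.2 Gm.
(b) e = (rₐ − rₚ) / (rₐ + rₚ) = (2.314e+11 − 1.51e+10) / (2.314e+11 + 1.51e+10) ≈ 0.8775.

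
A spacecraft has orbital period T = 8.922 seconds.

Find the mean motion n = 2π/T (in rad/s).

n = 2π / T.
n = 2π / 8.922 s ≈ 0.7042 rad/s.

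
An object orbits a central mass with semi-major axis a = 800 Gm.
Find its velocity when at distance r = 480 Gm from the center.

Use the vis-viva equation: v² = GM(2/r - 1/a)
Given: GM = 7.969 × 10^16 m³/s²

Convert to SI: a = 800 Gm = 8e+11 m; r = 480 Gm = 4.8e+11 m.
Vis-viva: v = √(GM · (2/r − 1/a)).
2/r − 1/a = 2/4.8e+11 − 1/8e+11 = 2.91667e-12 m⁻¹.
v = √(7.969e+16 · 2.91667e-12) m/s ≈ 482.1 m/s = 482.1 m/s.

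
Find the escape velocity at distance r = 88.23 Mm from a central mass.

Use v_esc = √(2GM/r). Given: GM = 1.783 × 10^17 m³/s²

Convert to SI: r = 88.23 Mm = 8.823e+07 m.
Escape velocity comes from setting total energy to zero: ½v² − GM/r = 0 ⇒ v_esc = √(2GM / r).
v_esc = √(2 · 1.783e+17 / 8.823e+07) m/s ≈ 6.357e+04 m/s = 63.57 km/s.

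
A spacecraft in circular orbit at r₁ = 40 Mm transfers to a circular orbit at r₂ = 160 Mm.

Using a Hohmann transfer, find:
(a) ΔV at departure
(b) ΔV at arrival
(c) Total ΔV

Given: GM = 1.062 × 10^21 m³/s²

Convert to SI: r₁ = 40 Mm = 4e+07 m; r₂ = 160 Mm = 1.6e+08 m.
Transfer semi-major axis: a_t = (r₁ + r₂)/2 = (4e+07 + 1.6e+08)/2 = 1e+08 m.
Circular speeds: v₁ = √(GM/r₁) = 5.15267e+06 m/s, v₂ = √(GM/r₂) = 2.57633e+06 m/s.
Transfer speeds (vis-viva v² = GM(2/r − 1/a_t)): v₁ᵗ = 6.51767e+06 m/s, v₂ᵗ = 1.62942e+06 m/s.
(a) ΔV₁ = |v₁ᵗ − v₁| ≈ 1.365e+06 m/s = 1365 km/s.
(b) ΔV₂ = |v₂ − v₂ᵗ| ≈ 9.469e+05 m/s = 946.9 km/s.
(c) ΔV_total = ΔV₁ + ΔV₂ ≈ 2.312e+06 m/s = 2312 km/s.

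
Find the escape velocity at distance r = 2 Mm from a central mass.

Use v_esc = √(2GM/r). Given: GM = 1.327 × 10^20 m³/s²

Convert to SI: r = 2 Mm = 2e+06 m.
Escape velocity comes from setting total energy to zero: ½v² − GM/r = 0 ⇒ v_esc = √(2GM / r).
v_esc = √(2 · 1.327e+20 / 2e+06) m/s ≈ 1.152e+07 m/s = 1.152e+04 km/s.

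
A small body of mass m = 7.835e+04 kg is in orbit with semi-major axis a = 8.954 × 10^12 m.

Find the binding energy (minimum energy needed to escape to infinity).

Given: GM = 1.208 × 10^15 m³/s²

Total orbital energy is E = −GMm/(2a); binding energy is E_bind = −E = GMm/(2a).
E_bind = 1.208e+15 · 7.835e+04 / (2 · 8.954e+12) J ≈ 5.285e+06 J = 5.285 MJ.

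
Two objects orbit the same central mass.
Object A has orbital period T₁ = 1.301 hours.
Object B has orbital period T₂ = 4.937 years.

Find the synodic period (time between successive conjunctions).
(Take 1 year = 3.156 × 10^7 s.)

Convert to SI: T₁ = 1.301 hours = 4683.6 s; T₂ = 4.937 years = 1.55812e+08 s.
T_syn = |T₁ · T₂ / (T₁ − T₂)|.
T_syn = |4683.6 · 1.55812e+08 / (4683.6 − 1.55812e+08)| s ≈ 4684 s = 1.301 hours.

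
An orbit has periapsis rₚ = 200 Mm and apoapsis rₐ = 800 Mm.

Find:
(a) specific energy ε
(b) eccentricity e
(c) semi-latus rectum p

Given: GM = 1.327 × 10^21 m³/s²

Convert to SI: rₚ = 200 Mm = 2e+08 m; rₐ = 800 Mm = 8e+08 m.
(a) With a = (rₚ + rₐ)/2 = 5e+08 m, ε = −GM/(2a) = −1.327e+21/(2 · 5e+08) J/kg ≈ -1.327e+12 J/kg
(b) e = (rₐ − rₚ)/(rₐ + rₚ) = (8e+08 − 2e+08)/(8e+08 + 2e+08) ≈ 0.6
(c) From a = (rₚ + rₐ)/2 = 5e+08 m and e = (rₐ − rₚ)/(rₐ + rₚ) = 0.6, p = a(1 − e²) = 5e+08 · (1 − (0.6)²) ≈ 3.2e+08 m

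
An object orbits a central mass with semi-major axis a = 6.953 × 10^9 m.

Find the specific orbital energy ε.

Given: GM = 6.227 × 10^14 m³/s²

ε = −GM / (2a).
ε = −6.227e+14 / (2 · 6.953e+09) J/kg ≈ -4.478e+04 J/kg = -44.78 kJ/kg.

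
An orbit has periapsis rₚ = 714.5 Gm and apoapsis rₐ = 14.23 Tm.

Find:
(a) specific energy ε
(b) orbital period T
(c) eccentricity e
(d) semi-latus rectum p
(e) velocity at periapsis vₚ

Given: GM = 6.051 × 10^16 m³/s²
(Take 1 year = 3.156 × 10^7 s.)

Convert to SI: rₚ = 714.5 Gm = 7.145e+11 m; rₐ = 14.23 Tm = 1.423e+13 m.
(a) With a = (rₚ + rₐ)/2 = 7.47225e+12 m, ε = −GM/(2a) = −6.051e+16/(2 · 7.47225e+12) J/kg ≈ -4049 J/kg
(b) With a = (rₚ + rₐ)/2 = 7.47225e+12 m, T = 2π √(a³/GM) = 2π √((7.47225e+12)³/6.051e+16) s ≈ 5.217e+11 s
(c) e = (rₐ − rₚ)/(rₐ + rₚ) = (1.423e+13 − 7.145e+11)/(1.423e+13 + 7.145e+11) ≈ 0.9044
(d) From a = (rₚ + rₐ)/2 = 7.47225e+12 m and e = (rₐ − rₚ)/(rₐ + rₚ) = 0.90438, p = a(1 − e²) = 7.47225e+12 · (1 − (0.90438)²) ≈ 1.361e+12 m
(e) With a = (rₚ + rₐ)/2 = 7.47225e+12 m, vₚ = √(GM (2/rₚ − 1/a)) = √(6.051e+16 · (2/7.145e+11 − 1/7.47225e+12)) m/s ≈ 401.6 m/s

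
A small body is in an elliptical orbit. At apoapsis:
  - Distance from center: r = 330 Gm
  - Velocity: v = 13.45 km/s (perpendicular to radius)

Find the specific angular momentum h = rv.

Convert to SI: r = 330 Gm = 3.3e+11 m; v = 13.45 km/s = 13450 m/s.
With v perpendicular to r, h = r · v.
h = 3.3e+11 · 13450 m²/s ≈ 4.438e+15 m²/s.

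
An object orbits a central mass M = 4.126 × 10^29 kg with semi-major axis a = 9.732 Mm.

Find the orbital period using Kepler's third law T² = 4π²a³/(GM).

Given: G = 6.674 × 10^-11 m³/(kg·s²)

Convert to SI: a = 9.732 Mm = 9.732e+06 m.
GM = G · M = 6.674e-11 · 4.126e+29 = 2.75369e+19 m³/s².
Kepler's third law: T = 2π √(a³ / GM).
Substituting a = 9.732e+06 m and GM = 2.75369e+19 m³/s²:
T = 2π √((9.732e+06)³ / 2.75369e+19) s
T ≈ 36.35 s = 36.35 seconds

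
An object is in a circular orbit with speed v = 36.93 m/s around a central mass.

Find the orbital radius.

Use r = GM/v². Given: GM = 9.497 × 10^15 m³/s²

For a circular orbit, v² = GM / r, so r = GM / v².
r = 9.497e+15 / (36.93)² m ≈ 6.964e+12 m = 6.964 Tm.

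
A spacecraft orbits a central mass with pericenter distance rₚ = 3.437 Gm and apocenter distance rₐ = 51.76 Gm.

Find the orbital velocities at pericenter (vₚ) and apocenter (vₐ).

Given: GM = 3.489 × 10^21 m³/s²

Convert to SI: rₚ = 3.437 Gm = 3.437e+09 m; rₐ = 51.76 Gm = 5.176e+10 m.
Use the vis-viva equation v² = GM(2/r − 1/a) with a = (rₚ + rₐ)/2 = (3.437e+09 + 5.176e+10)/2 = 2.75985e+10 m.
vₚ = √(GM · (2/rₚ − 1/a)) = √(3.489e+21 · (2/3.437e+09 − 1/2.75985e+10)) m/s ≈ 1.38e+06 m/s = 1380 km/s.
vₐ = √(GM · (2/rₐ − 1/a)) = √(3.489e+21 · (2/5.176e+10 − 1/2.75985e+10)) m/s ≈ 9.162e+04 m/s = 91.62 km/s.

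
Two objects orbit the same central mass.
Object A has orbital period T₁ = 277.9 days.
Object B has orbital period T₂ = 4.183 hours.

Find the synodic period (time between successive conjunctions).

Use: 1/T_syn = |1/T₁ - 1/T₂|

Convert to SI: T₁ = 277.9 days = 2.40106e+07 s; T₂ = 4.183 hours = 15058.8 s.
T_syn = |T₁ · T₂ / (T₁ − T₂)|.
T_syn = |2.40106e+07 · 15058.8 / (2.40106e+07 − 15058.8)| s ≈ 1.507e+04 s = 4.186 hours.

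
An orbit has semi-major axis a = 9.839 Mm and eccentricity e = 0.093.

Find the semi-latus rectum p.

Convert to SI: a = 9.839 Mm = 9.839e+06 m.
p = a (1 − e²).
p = 9.839e+06 · (1 − (0.093)²) = 9.839e+06 · 0.991351 ≈ 9.754e+06 m = 9.754 Mm.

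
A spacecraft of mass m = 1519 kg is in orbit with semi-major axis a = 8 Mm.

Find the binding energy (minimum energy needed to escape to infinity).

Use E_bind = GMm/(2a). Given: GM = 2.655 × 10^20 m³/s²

Convert to SI: a = 8 Mm = 8e+06 m.
Total orbital energy is E = −GMm/(2a); binding energy is E_bind = −E = GMm/(2a).
E_bind = 2.655e+20 · 1519 / (2 · 8e+06) J ≈ 2.521e+16 J = 25.21 PJ.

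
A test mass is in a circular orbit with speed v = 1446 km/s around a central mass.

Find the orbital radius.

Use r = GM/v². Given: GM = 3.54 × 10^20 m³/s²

Convert to SI: v = 1446 km/s = 1.446e+06 m/s.
For a circular orbit, v² = GM / r, so r = GM / v².
r = 3.54e+20 / (1.446e+06)² m ≈ 1.693e+08 m = 169.3 Mm.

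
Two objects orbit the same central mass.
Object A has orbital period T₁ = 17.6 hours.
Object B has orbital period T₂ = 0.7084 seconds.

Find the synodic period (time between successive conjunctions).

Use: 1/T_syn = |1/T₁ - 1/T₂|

Convert to SI: T₁ = 17.6 hours = 63360 s.
T_syn = |T₁ · T₂ / (T₁ − T₂)|.
T_syn = |63360 · 0.7084 / (63360 − 0.7084)| s ≈ 0.7084 s = 0.7084 seconds.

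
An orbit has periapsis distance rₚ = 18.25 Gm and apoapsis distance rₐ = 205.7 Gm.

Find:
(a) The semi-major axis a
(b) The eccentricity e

Convert to SI: rₚ = 18.25 Gm = 1.825e+10 m; rₐ = 205.7 Gm = 2.057e+11 m.
(a) a = (rₚ + rₐ) / 2 = (1.825e+10 + 2.057e+11) / 2 ≈ 1.12e+11 m = 112 Gm.
(b) e = (rₐ − rₚ) / (rₐ + rₚ) = (2.057e+11 − 1.825e+10) / (2.057e+11 + 1.825e+10) ≈ 0.837.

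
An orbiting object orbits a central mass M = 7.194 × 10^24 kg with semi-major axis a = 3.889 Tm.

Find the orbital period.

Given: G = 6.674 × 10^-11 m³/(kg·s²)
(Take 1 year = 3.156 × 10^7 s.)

Convert to SI: a = 3.889 Tm = 3.889e+12 m.
GM = G · M = 6.674e-11 · 7.194e+24 = 4.80128e+14 m³/s².
Kepler's third law: T = 2π √(a³ / GM).
Substituting a = 3.889e+12 m and GM = 4.80128e+14 m³/s²:
T = 2π √((3.889e+12)³ / 4.80128e+14) s
T ≈ 2.199e+12 s = 6.968e+04 years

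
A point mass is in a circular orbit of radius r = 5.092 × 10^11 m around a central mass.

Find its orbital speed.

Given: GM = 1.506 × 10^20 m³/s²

For a circular orbit, gravity supplies the centripetal force, so v = √(GM / r).
v = √(1.506e+20 / 5.092e+11) m/s ≈ 1.72e+04 m/s = 17.2 km/s.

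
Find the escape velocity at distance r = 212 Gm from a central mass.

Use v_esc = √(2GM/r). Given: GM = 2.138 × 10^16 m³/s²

Convert to SI: r = 212 Gm = 2.12e+11 m.
Escape velocity comes from setting total energy to zero: ½v² − GM/r = 0 ⇒ v_esc = √(2GM / r).
v_esc = √(2 · 2.138e+16 / 2.12e+11) m/s ≈ 449.1 m/s = 449.1 m/s.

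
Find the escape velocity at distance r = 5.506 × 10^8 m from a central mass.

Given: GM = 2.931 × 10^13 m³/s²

Escape velocity comes from setting total energy to zero: ½v² − GM/r = 0 ⇒ v_esc = √(2GM / r).
v_esc = √(2 · 2.931e+13 / 5.506e+08) m/s ≈ 326.3 m/s = 326.3 m/s.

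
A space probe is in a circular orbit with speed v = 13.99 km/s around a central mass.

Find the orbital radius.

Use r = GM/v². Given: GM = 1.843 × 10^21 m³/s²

Convert to SI: v = 13.99 km/s = 13990 m/s.
For a circular orbit, v² = GM / r, so r = GM / v².
r = 1.843e+21 / (13990)² m ≈ 9.417e+12 m = 9.417 × 10^12 m.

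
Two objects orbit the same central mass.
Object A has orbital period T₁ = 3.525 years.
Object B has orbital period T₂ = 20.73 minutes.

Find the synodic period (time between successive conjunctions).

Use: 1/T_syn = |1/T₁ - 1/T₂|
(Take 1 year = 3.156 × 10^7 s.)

Convert to SI: T₁ = 3.525 years = 1.11249e+08 s; T₂ = 20.73 minutes = 1243.8 s.
T_syn = |T₁ · T₂ / (T₁ − T₂)|.
T_syn = |1.11249e+08 · 1243.8 / (1.11249e+08 − 1243.8)| s ≈ 1244 s = 20.73 minutes.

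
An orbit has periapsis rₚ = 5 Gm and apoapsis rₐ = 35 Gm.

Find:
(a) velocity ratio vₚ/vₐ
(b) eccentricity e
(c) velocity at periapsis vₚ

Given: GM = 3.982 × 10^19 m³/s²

Convert to SI: rₚ = 5 Gm = 5e+09 m; rₐ = 35 Gm = 3.5e+10 m.
(a) Conservation of angular momentum (rₚvₚ = rₐvₐ) gives vₚ/vₐ = rₐ/rₚ = 3.5e+10/5e+09 ≈ 7
(b) e = (rₐ − rₚ)/(rₐ + rₚ) = (3.5e+10 − 5e+09)/(3.5e+10 + 5e+09) ≈ 0.75
(c) With a = (rₚ + rₐ)/2 = 2e+10 m, vₚ = √(GM (2/rₚ − 1/a)) = √(3.982e+19 · (2/5e+09 − 1/2e+10)) m/s ≈ 1.181e+05 m/s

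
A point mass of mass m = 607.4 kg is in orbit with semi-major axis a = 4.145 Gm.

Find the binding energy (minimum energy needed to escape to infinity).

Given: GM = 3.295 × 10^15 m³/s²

Convert to SI: a = 4.145 Gm = 4.145e+09 m.
Total orbital energy is E = −GMm/(2a); binding energy is E_bind = −E = GMm/(2a).
E_bind = 3.295e+15 · 607.4 / (2 · 4.145e+09) J ≈ 2.414e+08 J = 241.4 MJ.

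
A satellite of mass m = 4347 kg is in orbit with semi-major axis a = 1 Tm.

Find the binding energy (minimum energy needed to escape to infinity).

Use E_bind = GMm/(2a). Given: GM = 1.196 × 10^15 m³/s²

Convert to SI: a = 1 Tm = 1e+12 m.
Total orbital energy is E = −GMm/(2a); binding energy is E_bind = −E = GMm/(2a).
E_bind = 1.196e+15 · 4347 / (2 · 1e+12) J ≈ 2.6e+06 J = 2.6 MJ.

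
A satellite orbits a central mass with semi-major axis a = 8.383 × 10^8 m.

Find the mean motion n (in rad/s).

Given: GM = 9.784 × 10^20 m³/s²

n = √(GM / a³).
n = √(9.784e+20 / (8.383e+08)³) rad/s ≈ 0.001289 rad/s.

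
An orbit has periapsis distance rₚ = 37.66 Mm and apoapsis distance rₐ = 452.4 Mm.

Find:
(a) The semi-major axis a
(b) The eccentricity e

Convert to SI: rₚ = 37.66 Mm = 3.766e+07 m; rₐ = 452.4 Mm = 4.524e+08 m.
(a) a = (rₚ + rₐ) / 2 = (3.766e+07 + 4.524e+08) / 2 ≈ 2.45e+08 m = 245 Mm.
(b) e = (rₐ − rₚ) / (rₐ + rₚ) = (4.524e+08 − 3.766e+07) / (4.524e+08 + 3.766e+07) ≈ 0.8463.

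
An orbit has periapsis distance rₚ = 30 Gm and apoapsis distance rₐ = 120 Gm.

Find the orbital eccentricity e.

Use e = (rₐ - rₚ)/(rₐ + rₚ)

Convert to SI: rₚ = 30 Gm = 3e+10 m; rₐ = 120 Gm = 1.2e+11 m.
e = (rₐ − rₚ) / (rₐ + rₚ).
e = (1.2e+11 − 3e+10) / (1.2e+11 + 3e+10) = 9e+10 / 1.5e+11 ≈ 0.6.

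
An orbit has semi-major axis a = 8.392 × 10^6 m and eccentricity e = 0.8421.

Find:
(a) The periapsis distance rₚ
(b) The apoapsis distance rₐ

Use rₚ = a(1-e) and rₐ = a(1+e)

(a) rₚ = a(1 − e) = 8.392e+06 · (1 − 0.8421) = 8.392e+06 · 0.1579 ≈ 1.325e+06 m = 1.325 × 10^6 m.
(b) rₐ = a(1 + e) = 8.392e+06 · (1 + 0.8421) = 8.392e+06 · 1.8421 ≈ 1.546e+07 m = 1.546 × 10^7 m.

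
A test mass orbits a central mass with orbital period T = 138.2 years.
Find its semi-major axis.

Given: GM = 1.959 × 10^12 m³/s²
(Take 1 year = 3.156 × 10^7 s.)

Convert to SI: T = 138.2 years = 4.36159e+09 s.
Invert Kepler's third law: a = (GM · T² / (4π²))^(1/3).
Substituting T = 4.36159e+09 s and GM = 1.959e+12 m³/s²:
a = (1.959e+12 · (4.36159e+09)² / (4π²))^(1/3) m
a ≈ 9.81e+09 m = 9.81 × 10^9 m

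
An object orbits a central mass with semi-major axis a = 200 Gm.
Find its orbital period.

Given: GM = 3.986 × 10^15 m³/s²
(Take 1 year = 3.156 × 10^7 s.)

Convert to SI: a = 200 Gm = 2e+11 m.
Kepler's third law: T = 2π √(a³ / GM).
Substituting a = 2e+11 m and GM = 3.986e+15 m³/s²:
T = 2π √((2e+11)³ / 3.986e+15) s
T ≈ 8.901e+09 s = 282 years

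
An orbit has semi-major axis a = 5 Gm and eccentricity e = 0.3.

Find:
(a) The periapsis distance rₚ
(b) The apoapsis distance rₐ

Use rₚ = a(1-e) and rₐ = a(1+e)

Convert to SI: a = 5 Gm = 5e+09 m.
(a) rₚ = a(1 − e) = 5e+09 · (1 − 0.3) = 5e+09 · 0.7 ≈ 3.5e+09 m = 3.5 Gm.
(b) rₐ = a(1 + e) = 5e+09 · (1 + 0.3) = 5e+09 · 1.3 ≈ 6.5e+09 m = 6.5 Gm.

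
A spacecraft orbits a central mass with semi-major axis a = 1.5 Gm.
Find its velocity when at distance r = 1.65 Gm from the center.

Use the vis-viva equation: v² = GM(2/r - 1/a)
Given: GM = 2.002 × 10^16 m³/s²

Convert to SI: a = 1.5 Gm = 1.5e+09 m; r = 1.65 Gm = 1.65e+09 m.
Vis-viva: v = √(GM · (2/r − 1/a)).
2/r − 1/a = 2/1.65e+09 − 1/1.5e+09 = 5.45455e-10 m⁻¹.
v = √(2.002e+16 · 5.45455e-10) m/s ≈ 3305 m/s = 3.305 km/s.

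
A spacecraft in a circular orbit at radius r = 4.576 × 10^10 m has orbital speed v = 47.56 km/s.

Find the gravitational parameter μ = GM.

Convert to SI: v = 47.56 km/s = 47560 m/s.
For a circular orbit v² = GM/r, so GM = v² · r.
GM = (47560)² · 4.576e+10 m³/s² ≈ 1.035e+20 m³/s² = 1.035 × 10^20 m³/s².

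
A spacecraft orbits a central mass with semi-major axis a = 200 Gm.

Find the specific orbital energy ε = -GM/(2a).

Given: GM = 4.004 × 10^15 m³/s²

Convert to SI: a = 200 Gm = 2e+11 m.
ε = −GM / (2a).
ε = −4.004e+15 / (2 · 2e+11) J/kg ≈ -1.001e+04 J/kg = -10.01 kJ/kg.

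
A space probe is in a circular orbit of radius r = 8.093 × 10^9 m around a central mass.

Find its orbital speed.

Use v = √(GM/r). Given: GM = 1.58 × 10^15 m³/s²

For a circular orbit, gravity supplies the centripetal force, so v = √(GM / r).
v = √(1.58e+15 / 8.093e+09) m/s ≈ 441.8 m/s = 441.8 m/s.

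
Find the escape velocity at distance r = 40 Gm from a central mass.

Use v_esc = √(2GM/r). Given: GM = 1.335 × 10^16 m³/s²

Convert to SI: r = 40 Gm = 4e+10 m.
Escape velocity comes from setting total energy to zero: ½v² − GM/r = 0 ⇒ v_esc = √(2GM / r).
v_esc = √(2 · 1.335e+16 / 4e+10) m/s ≈ 817 m/s = 817 m/s.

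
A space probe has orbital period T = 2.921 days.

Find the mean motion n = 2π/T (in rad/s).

Convert to SI: T = 2.921 days = 252374 s.
n = 2π / T.
n = 2π / 252374 s ≈ 2.49e-05 rad/s.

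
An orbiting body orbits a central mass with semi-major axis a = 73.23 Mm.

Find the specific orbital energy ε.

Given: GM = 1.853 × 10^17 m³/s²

Convert to SI: a = 73.23 Mm = 7.323e+07 m.
ε = −GM / (2a).
ε = −1.853e+17 / (2 · 7.323e+07) J/kg ≈ -1.265e+09 J/kg = -1.265 GJ/kg.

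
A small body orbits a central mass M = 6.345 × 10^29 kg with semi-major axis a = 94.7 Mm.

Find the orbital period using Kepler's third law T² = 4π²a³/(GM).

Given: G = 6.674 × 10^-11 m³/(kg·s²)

Convert to SI: a = 94.7 Mm = 9.47e+07 m.
GM = G · M = 6.674e-11 · 6.345e+29 = 4.23465e+19 m³/s².
Kepler's third law: T = 2π √(a³ / GM).
Substituting a = 9.47e+07 m and GM = 4.23465e+19 m³/s²:
T = 2π √((9.47e+07)³ / 4.23465e+19) s
T ≈ 889.8 s = 14.83 minutes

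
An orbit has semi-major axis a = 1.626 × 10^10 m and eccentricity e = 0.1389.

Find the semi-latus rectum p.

p = a (1 − e²).
p = 1.626e+10 · (1 − (0.1389)²) = 1.626e+10 · 0.980707 ≈ 1.595e+10 m = 1.595 × 10^10 m.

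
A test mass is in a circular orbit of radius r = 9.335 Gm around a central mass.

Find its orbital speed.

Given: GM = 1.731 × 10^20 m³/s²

Convert to SI: r = 9.335 Gm = 9.335e+09 m.
For a circular orbit, gravity supplies the centripetal force, so v = √(GM / r).
v = √(1.731e+20 / 9.335e+09) m/s ≈ 1.362e+05 m/s = 136.2 km/s.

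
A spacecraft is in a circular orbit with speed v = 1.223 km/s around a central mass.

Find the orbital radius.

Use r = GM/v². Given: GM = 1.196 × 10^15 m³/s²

Convert to SI: v = 1.223 km/s = 1223 m/s.
For a circular orbit, v² = GM / r, so r = GM / v².
r = 1.196e+15 / (1223)² m ≈ 7.996e+08 m = 799.6 Mm.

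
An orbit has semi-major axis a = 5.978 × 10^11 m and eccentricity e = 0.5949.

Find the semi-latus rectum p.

p = a (1 − e²).
p = 5.978e+11 · (1 − (0.5949)²) = 5.978e+11 · 0.646094 ≈ 3.862e+11 m = 3.862 × 10^11 m.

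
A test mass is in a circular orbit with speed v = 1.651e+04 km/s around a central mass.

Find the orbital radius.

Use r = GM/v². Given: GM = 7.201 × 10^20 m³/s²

Convert to SI: v = 1.651e+04 km/s = 1.651e+07 m/s.
For a circular orbit, v² = GM / r, so r = GM / v².
r = 7.201e+20 / (1.651e+07)² m ≈ 2.642e+06 m = 2.642 Mm.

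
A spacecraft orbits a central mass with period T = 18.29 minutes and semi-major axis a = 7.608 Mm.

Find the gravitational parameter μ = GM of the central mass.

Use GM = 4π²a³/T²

Convert to SI: T = 18.29 minutes = 1097.4 s; a = 7.608 Mm = 7.608e+06 m.
GM = 4π² · a³ / T².
GM = 4π² · (7.608e+06)³ / (1097.4)² m³/s² ≈ 1.444e+16 m³/s² = 1.444 × 10^16 m³/s².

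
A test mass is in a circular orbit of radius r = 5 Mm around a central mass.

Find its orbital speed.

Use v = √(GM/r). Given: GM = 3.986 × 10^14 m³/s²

Convert to SI: r = 5 Mm = 5e+06 m.
For a circular orbit, gravity supplies the centripetal force, so v = √(GM / r).
v = √(3.986e+14 / 5e+06) m/s ≈ 8929 m/s = 8.929 km/s.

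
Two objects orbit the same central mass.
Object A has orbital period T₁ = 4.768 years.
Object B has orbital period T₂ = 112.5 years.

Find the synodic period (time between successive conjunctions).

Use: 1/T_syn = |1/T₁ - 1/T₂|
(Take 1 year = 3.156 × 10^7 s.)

Convert to SI: T₁ = 4.768 years = 1.50478e+08 s; T₂ = 112.5 years = 3.5505e+09 s.
T_syn = |T₁ · T₂ / (T₁ − T₂)|.
T_syn = |1.50478e+08 · 3.5505e+09 / (1.50478e+08 − 3.5505e+09)| s ≈ 1.571e+08 s = 4.979 years.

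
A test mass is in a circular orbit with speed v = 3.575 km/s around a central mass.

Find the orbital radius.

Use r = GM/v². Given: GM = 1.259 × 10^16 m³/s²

Convert to SI: v = 3.575 km/s = 3575 m/s.
For a circular orbit, v² = GM / r, so r = GM / v².
r = 1.259e+16 / (3575)² m ≈ 9.851e+08 m = 9.851 × 10^8 m.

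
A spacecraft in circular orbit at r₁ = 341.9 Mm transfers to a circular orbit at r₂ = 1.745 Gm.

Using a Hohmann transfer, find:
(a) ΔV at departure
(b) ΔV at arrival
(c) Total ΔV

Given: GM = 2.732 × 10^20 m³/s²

Convert to SI: r₁ = 341.9 Mm = 3.419e+08 m; r₂ = 1.745 Gm = 1.745e+09 m.
Transfer semi-major axis: a_t = (r₁ + r₂)/2 = (3.419e+08 + 1.745e+09)/2 = 1.04345e+09 m.
Circular speeds: v₁ = √(GM/r₁) = 893904 m/s, v₂ = √(GM/r₂) = 395679 m/s.
Transfer speeds (vis-viva v² = GM(2/r − 1/a_t)): v₁ᵗ = 1.15599e+06 m/s, v₂ᵗ = 226494 m/s.
(a) ΔV₁ = |v₁ᵗ − v₁| ≈ 2.621e+05 m/s = 262.1 km/s.
(b) ΔV₂ = |v₂ − v₂ᵗ| ≈ 1.692e+05 m/s = 169.2 km/s.
(c) ΔV_total = ΔV₁ + ΔV₂ ≈ 4.313e+05 m/s = 431.3 km/s.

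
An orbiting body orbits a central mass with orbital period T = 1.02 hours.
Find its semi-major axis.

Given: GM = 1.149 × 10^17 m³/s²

Convert to SI: T = 1.02 hours = 3672 s.
Invert Kepler's third law: a = (GM · T² / (4π²))^(1/3).
Substituting T = 3672 s and GM = 1.149e+17 m³/s²:
a = (1.149e+17 · (3672)² / (4π²))^(1/3) m
a ≈ 3.398e+07 m = 33.98 Mm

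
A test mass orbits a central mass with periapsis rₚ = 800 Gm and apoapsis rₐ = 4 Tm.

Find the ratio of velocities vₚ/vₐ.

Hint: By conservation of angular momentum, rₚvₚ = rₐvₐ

Convert to SI: rₚ = 800 Gm = 8e+11 m; rₐ = 4 Tm = 4e+12 m.
Conservation of angular momentum gives rₚvₚ = rₐvₐ, so vₚ/vₐ = rₐ/rₚ.
vₚ/vₐ = 4e+12 / 8e+11 ≈ 5.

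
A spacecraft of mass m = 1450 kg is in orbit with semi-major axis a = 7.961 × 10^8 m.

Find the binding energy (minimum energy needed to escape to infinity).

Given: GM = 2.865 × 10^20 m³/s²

Total orbital energy is E = −GMm/(2a); binding energy is E_bind = −E = GMm/(2a).
E_bind = 2.865e+20 · 1450 / (2 · 7.961e+08) J ≈ 2.609e+14 J = 260.9 TJ.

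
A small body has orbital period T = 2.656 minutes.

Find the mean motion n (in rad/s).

Convert to SI: T = 2.656 minutes = 159.36 s.
n = 2π / T.
n = 2π / 159.36 s ≈ 0.03943 rad/s.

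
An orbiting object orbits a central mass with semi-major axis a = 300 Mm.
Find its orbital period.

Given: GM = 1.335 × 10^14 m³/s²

Convert to SI: a = 300 Mm = 3e+08 m.
Kepler's third law: T = 2π √(a³ / GM).
Substituting a = 3e+08 m and GM = 1.335e+14 m³/s²:
T = 2π √((3e+08)³ / 1.335e+14) s
T ≈ 2.826e+06 s = 32.7 days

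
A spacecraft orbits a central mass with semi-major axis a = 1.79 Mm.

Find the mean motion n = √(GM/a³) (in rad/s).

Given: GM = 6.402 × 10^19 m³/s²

Convert to SI: a = 1.79 Mm = 1.79e+06 m.
n = √(GM / a³).
n = √(6.402e+19 / (1.79e+06)³) rad/s ≈ 3.341 rad/s.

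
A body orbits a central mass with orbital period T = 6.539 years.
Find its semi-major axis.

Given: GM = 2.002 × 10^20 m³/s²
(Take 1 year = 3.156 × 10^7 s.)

Convert to SI: T = 6.539 years = 2.06371e+08 s.
Invert Kepler's third law: a = (GM · T² / (4π²))^(1/3).
Substituting T = 2.06371e+08 s and GM = 2.002e+20 m³/s²:
a = (2.002e+20 · (2.06371e+08)² / (4π²))^(1/3) m
a ≈ 6e+11 m = 600 Gm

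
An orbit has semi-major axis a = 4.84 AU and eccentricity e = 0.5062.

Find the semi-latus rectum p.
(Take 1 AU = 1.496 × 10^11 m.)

Convert to SI: a = 4.84 AU = 7.24064e+11 m.
p = a (1 − e²).
p = 7.24064e+11 · (1 − (0.5062)²) = 7.24064e+11 · 0.743762 ≈ 5.385e+11 m = 3.6 AU.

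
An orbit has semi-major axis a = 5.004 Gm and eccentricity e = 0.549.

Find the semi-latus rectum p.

Convert to SI: a = 5.004 Gm = 5.004e+09 m.
p = a (1 − e²).
p = 5.004e+09 · (1 − (0.549)²) = 5.004e+09 · 0.698599 ≈ 3.496e+09 m = 3.496 Gm.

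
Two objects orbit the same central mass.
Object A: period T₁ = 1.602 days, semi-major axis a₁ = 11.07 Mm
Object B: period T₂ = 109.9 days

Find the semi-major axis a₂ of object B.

Convert to SI: T₁ = 1.602 days = 138413 s; a₁ = 11.07 Mm = 1.107e+07 m; T₂ = 109.9 days = 9.49536e+06 s.
Kepler's third law: (T₁/T₂)² = (a₁/a₂)³ ⇒ a₂ = a₁ · (T₂/T₁)^(2/3).
T₂/T₁ = 9.49536e+06 / 138413 = 68.6017.
a₂ = 1.107e+07 · (68.6017)^(2/3) m ≈ 1.855e+08 m = 185.5 Mm.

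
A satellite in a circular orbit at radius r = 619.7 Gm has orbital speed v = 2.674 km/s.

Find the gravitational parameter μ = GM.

Convert to SI: r = 619.7 Gm = 6.197e+11 m; v = 2.674 km/s = 2674 m/s.
For a circular orbit v² = GM/r, so GM = v² · r.
GM = (2674)² · 6.197e+11 m³/s² ≈ 4.431e+18 m³/s² = 4.431 × 10^18 m³/s².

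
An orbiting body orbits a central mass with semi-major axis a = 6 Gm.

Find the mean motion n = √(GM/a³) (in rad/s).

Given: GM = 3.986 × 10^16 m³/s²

Convert to SI: a = 6 Gm = 6e+09 m.
n = √(GM / a³).
n = √(3.986e+16 / (6e+09)³) rad/s ≈ 4.296e-07 rad/s.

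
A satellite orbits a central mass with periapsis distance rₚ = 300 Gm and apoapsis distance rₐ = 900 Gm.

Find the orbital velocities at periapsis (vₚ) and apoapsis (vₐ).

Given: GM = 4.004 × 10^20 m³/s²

Convert to SI: rₚ = 300 Gm = 3e+11 m; rₐ = 900 Gm = 9e+11 m.
Use the vis-viva equation v² = GM(2/r − 1/a) with a = (rₚ + rₐ)/2 = (3e+11 + 9e+11)/2 = 6e+11 m.
vₚ = √(GM · (2/rₚ − 1/a)) = √(4.004e+20 · (2/3e+11 − 1/6e+11)) m/s ≈ 4.474e+04 m/s = 44.74 km/s.
vₐ = √(GM · (2/rₐ − 1/a)) = √(4.004e+20 · (2/9e+11 − 1/6e+11)) m/s ≈ 1.491e+04 m/s = 14.91 km/s.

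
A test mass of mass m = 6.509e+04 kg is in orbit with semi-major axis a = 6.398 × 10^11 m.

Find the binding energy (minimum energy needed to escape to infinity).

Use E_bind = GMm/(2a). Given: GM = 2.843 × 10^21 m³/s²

Total orbital energy is E = −GMm/(2a); binding energy is E_bind = −E = GMm/(2a).
E_bind = 2.843e+21 · 6.509e+04 / (2 · 6.398e+11) J ≈ 1.446e+14 J = 144.6 TJ.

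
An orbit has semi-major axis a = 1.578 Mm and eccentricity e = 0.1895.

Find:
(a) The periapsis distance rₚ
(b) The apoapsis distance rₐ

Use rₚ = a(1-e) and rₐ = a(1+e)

Convert to SI: a = 1.578 Mm = 1.578e+06 m.
(a) rₚ = a(1 − e) = 1.578e+06 · (1 − 0.1895) = 1.578e+06 · 0.8105 ≈ 1.279e+06 m = 1.279 Mm.
(b) rₐ = a(1 + e) = 1.578e+06 · (1 + 0.1895) = 1.578e+06 · 1.1895 ≈ 1.877e+06 m = 1.877 Mm.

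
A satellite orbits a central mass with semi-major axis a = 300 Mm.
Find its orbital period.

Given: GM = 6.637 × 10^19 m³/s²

Convert to SI: a = 300 Mm = 3e+08 m.
Kepler's third law: T = 2π √(a³ / GM).
Substituting a = 3e+08 m and GM = 6.637e+19 m³/s²:
T = 2π √((3e+08)³ / 6.637e+19) s
T ≈ 4008 s = 1.113 hours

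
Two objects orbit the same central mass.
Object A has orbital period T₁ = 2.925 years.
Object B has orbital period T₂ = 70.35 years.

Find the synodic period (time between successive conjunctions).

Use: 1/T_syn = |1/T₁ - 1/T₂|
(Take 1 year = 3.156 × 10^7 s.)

Convert to SI: T₁ = 2.925 years = 9.2313e+07 s; T₂ = 70.35 years = 2.22025e+09 s.
T_syn = |T₁ · T₂ / (T₁ − T₂)|.
T_syn = |9.2313e+07 · 2.22025e+09 / (9.2313e+07 − 2.22025e+09)| s ≈ 9.632e+07 s = 3.052 years.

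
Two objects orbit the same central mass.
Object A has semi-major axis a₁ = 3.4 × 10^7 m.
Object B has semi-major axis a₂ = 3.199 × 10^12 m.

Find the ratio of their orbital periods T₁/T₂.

From Kepler's third law, (T₁/T₂)² = (a₁/a₂)³, so T₁/T₂ = (a₁/a₂)^(3/2).
a₁/a₂ = 3.4e+07 / 3.199e+12 = 1.06283e-05.
T₁/T₂ = (1.06283e-05)^(3/2) ≈ 3.465e-08.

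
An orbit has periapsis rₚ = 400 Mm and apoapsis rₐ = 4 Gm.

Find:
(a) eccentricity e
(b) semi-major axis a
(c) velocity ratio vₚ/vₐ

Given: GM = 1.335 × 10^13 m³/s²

Convert to SI: rₚ = 400 Mm = 4e+08 m; rₐ = 4 Gm = 4e+09 m.
(a) e = (rₐ − rₚ)/(rₐ + rₚ) = (4e+09 − 4e+08)/(4e+09 + 4e+08) ≈ 0.8182
(b) a = (rₚ + rₐ)/2 = (4e+08 + 4e+09)/2 ≈ 2.2e+09 m
(c) Conservation of angular momentum (rₚvₚ = rₐvₐ) gives vₚ/vₐ = rₐ/rₚ = 4e+09/4e+08 ≈ 10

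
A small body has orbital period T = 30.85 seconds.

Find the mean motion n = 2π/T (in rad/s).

n = 2π / T.
n = 2π / 30.85 s ≈ 0.2037 rad/s.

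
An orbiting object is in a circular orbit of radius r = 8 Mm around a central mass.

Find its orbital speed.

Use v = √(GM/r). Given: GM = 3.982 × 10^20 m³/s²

Convert to SI: r = 8 Mm = 8e+06 m.
For a circular orbit, gravity supplies the centripetal force, so v = √(GM / r).
v = √(3.982e+20 / 8e+06) m/s ≈ 7.055e+06 m/s = 7055 km/s.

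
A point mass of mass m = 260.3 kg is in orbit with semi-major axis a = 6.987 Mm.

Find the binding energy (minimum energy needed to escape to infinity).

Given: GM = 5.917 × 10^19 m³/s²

Convert to SI: a = 6.987 Mm = 6.987e+06 m.
Total orbital energy is E = −GMm/(2a); binding energy is E_bind = −E = GMm/(2a).
E_bind = 5.917e+19 · 260.3 / (2 · 6.987e+06) J ≈ 1.102e+15 J = 1.102 PJ.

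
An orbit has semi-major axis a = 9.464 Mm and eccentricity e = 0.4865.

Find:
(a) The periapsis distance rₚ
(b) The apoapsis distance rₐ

Convert to SI: a = 9.464 Mm = 9.464e+06 m.
(a) rₚ = a(1 − e) = 9.464e+06 · (1 − 0.4865) = 9.464e+06 · 0.5135 ≈ 4.86e+06 m = 4.86 Mm.
(b) rₐ = a(1 + e) = 9.464e+06 · (1 + 0.4865) = 9.464e+06 · 1.4865 ≈ 1.407e+07 m = 14.07 Mm.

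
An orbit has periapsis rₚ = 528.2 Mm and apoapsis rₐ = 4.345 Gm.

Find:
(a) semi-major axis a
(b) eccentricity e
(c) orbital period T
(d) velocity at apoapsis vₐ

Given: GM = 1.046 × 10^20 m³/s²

Convert to SI: rₚ = 528.2 Mm = 5.282e+08 m; rₐ = 4.345 Gm = 4.345e+09 m.
(a) a = (rₚ + rₐ)/2 = (5.282e+08 + 4.345e+09)/2 ≈ 2.437e+09 m
(b) e = (rₐ − rₚ)/(rₐ + rₚ) = (4.345e+09 − 5.282e+08)/(4.345e+09 + 5.282e+08) ≈ 0.7832
(c) With a = (rₚ + rₐ)/2 = 2.4366e+09 m, T = 2π √(a³/GM) = 2π √((2.4366e+09)³/1.046e+20) s ≈ 7.389e+04 s
(d) With a = (rₚ + rₐ)/2 = 2.4366e+09 m, vₐ = √(GM (2/rₐ − 1/a)) = √(1.046e+20 · (2/4.345e+09 − 1/2.4366e+09)) m/s ≈ 7.224e+04 m/s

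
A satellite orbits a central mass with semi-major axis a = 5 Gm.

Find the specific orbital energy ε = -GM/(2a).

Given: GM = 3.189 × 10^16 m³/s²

Convert to SI: a = 5 Gm = 5e+09 m.
ε = −GM / (2a).
ε = −3.189e+16 / (2 · 5e+09) J/kg ≈ -3.189e+06 J/kg = -3.189 MJ/kg.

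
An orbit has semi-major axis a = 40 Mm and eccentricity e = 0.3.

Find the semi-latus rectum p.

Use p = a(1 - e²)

Convert to SI: a = 40 Mm = 4e+07 m.
p = a (1 − e²).
p = 4e+07 · (1 − (0.3)²) = 4e+07 · 0.91 ≈ 3.64e+07 m = 36.4 Mm.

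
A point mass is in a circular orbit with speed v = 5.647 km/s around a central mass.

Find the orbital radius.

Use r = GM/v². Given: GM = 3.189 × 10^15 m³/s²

Convert to SI: v = 5.647 km/s = 5647 m/s.
For a circular orbit, v² = GM / r, so r = GM / v².
r = 3.189e+15 / (5647)² m ≈ 1e+08 m = 100 Mm.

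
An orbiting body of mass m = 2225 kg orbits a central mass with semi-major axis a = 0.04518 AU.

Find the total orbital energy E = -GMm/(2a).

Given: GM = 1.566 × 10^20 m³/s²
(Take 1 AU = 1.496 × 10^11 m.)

Convert to SI: a = 0.04518 AU = 6.75893e+09 m.
E = −GMm / (2a).
E = −1.566e+20 · 2225 / (2 · 6.75893e+09) J ≈ -2.578e+13 J = -25.78 TJ.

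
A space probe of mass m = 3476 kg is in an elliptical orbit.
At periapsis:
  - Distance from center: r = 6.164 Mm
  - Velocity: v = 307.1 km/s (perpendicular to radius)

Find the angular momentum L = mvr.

Convert to SI: r = 6.164 Mm = 6.164e+06 m; v = 307.1 km/s = 307100 m/s.
Since v is perpendicular to r, L = m · v · r.
L = 3476 · 307100 · 6.164e+06 kg·m²/s ≈ 6.58e+15 kg·m²/s.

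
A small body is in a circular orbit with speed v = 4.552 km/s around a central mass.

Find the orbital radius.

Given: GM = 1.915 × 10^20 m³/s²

Convert to SI: v = 4.552 km/s = 4552 m/s.
For a circular orbit, v² = GM / r, so r = GM / v².
r = 1.915e+20 / (4552)² m ≈ 9.242e+12 m = 9.242 Tm.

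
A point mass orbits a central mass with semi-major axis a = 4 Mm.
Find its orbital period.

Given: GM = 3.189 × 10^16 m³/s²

Convert to SI: a = 4 Mm = 4e+06 m.
Kepler's third law: T = 2π √(a³ / GM).
Substituting a = 4e+06 m and GM = 3.189e+16 m³/s²:
T = 2π √((4e+06)³ / 3.189e+16) s
T ≈ 281.5 s = 4.691 minutes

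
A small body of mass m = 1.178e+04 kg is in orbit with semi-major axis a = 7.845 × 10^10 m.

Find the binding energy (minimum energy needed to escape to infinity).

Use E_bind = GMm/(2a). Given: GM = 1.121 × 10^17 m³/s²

Total orbital energy is E = −GMm/(2a); binding energy is E_bind = −E = GMm/(2a).
E_bind = 1.121e+17 · 1.178e+04 / (2 · 7.845e+10) J ≈ 8.416e+09 J = 8.416 GJ.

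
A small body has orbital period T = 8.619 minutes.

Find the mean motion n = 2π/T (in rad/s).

Convert to SI: T = 8.619 minutes = 517.14 s.
n = 2π / T.
n = 2π / 517.14 s ≈ 0.01215 rad/s.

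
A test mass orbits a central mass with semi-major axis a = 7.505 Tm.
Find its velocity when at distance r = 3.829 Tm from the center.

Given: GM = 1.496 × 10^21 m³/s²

Convert to SI: a = 7.505 Tm = 7.505e+12 m; r = 3.829 Tm = 3.829e+12 m.
Vis-viva: v = √(GM · (2/r − 1/a)).
2/r − 1/a = 2/3.829e+12 − 1/7.505e+12 = 3.89085e-13 m⁻¹.
v = √(1.496e+21 · 3.89085e-13) m/s ≈ 2.413e+04 m/s = 24.13 km/s.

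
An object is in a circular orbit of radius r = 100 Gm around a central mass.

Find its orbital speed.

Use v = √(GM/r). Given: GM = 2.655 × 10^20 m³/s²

Convert to SI: r = 100 Gm = 1e+11 m.
For a circular orbit, gravity supplies the centripetal force, so v = √(GM / r).
v = √(2.655e+20 / 1e+11) m/s ≈ 5.153e+04 m/s = 51.53 km/s.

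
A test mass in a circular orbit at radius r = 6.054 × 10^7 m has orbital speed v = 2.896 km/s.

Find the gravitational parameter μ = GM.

Convert to SI: v = 2.896 km/s = 2896 m/s.
For a circular orbit v² = GM/r, so GM = v² · r.
GM = (2896)² · 6.054e+07 m³/s² ≈ 5.077e+14 m³/s² = 5.077 × 10^14 m³/s².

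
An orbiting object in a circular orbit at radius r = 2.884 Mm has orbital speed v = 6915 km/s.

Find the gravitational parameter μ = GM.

Convert to SI: r = 2.884 Mm = 2.884e+06 m; v = 6915 km/s = 6.915e+06 m/s.
For a circular orbit v² = GM/r, so GM = v² · r.
GM = (6.915e+06)² · 2.884e+06 m³/s² ≈ 1.379e+20 m³/s² = 1.379 × 10^20 m³/s².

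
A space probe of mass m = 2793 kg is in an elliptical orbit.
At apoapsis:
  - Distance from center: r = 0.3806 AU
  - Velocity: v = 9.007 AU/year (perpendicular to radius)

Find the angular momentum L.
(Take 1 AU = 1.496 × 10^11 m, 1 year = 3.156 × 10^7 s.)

Convert to SI: r = 0.3806 AU = 5.69378e+10 m; v = 9.007 AU/year = 42694.8 m/s.
Since v is perpendicular to r, L = m · v · r.
L = 2793 · 42694.8 · 5.69378e+10 kg·m²/s ≈ 6.79e+18 kg·m²/s.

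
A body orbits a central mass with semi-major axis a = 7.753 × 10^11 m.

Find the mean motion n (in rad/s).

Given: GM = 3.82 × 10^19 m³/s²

n = √(GM / a³).
n = √(3.82e+19 / (7.753e+11)³) rad/s ≈ 9.054e-09 rad/s.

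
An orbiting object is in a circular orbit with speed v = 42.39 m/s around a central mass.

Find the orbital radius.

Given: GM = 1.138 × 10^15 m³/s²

For a circular orbit, v² = GM / r, so r = GM / v².
r = 1.138e+15 / (42.39)² m ≈ 6.333e+11 m = 6.333 × 10^11 m.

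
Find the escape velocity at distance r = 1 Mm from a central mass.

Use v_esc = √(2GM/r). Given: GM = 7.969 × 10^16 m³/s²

Convert to SI: r = 1 Mm = 1e+06 m.
Escape velocity comes from setting total energy to zero: ½v² − GM/r = 0 ⇒ v_esc = √(2GM / r).
v_esc = √(2 · 7.969e+16 / 1e+06) m/s ≈ 3.992e+05 m/s = 399.2 km/s.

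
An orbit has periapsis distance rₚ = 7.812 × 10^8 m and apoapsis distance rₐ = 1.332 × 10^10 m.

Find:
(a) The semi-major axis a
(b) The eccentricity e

(a) a = (rₚ + rₐ) / 2 = (7.812e+08 + 1.332e+10) / 2 ≈ 7.051e+09 m = 7.051 × 10^9 m.
(b) e = (rₐ − rₚ) / (rₐ + rₚ) = (1.332e+10 − 7.812e+08) / (1.332e+10 + 7.812e+08) ≈ 0.8892.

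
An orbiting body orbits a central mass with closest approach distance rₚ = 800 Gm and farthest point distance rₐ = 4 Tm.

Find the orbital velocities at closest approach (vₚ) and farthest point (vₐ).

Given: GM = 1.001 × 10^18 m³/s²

Convert to SI: rₚ = 800 Gm = 8e+11 m; rₐ = 4 Tm = 4e+12 m.
Use the vis-viva equation v² = GM(2/r − 1/a) with a = (rₚ + rₐ)/2 = (8e+11 + 4e+12)/2 = 2.4e+12 m.
vₚ = √(GM · (2/rₚ − 1/a)) = √(1.001e+18 · (2/8e+11 − 1/2.4e+12)) m/s ≈ 1444 m/s = 1.444 km/s.
vₐ = √(GM · (2/rₐ − 1/a)) = √(1.001e+18 · (2/4e+12 − 1/2.4e+12)) m/s ≈ 288.8 m/s = 288.8 m/s.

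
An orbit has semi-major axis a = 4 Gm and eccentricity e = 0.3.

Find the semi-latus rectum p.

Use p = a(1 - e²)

Convert to SI: a = 4 Gm = 4e+09 m.
p = a (1 − e²).
p = 4e+09 · (1 − (0.3)²) = 4e+09 · 0.91 ≈ 3.64e+09 m = 3.64 Gm.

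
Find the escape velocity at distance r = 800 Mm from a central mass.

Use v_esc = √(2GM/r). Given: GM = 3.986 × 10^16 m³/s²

Convert to SI: r = 800 Mm = 8e+08 m.
Escape velocity comes from setting total energy to zero: ½v² − GM/r = 0 ⇒ v_esc = √(2GM / r).
v_esc = √(2 · 3.986e+16 / 8e+08) m/s ≈ 9982 m/s = 9.982 km/s.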